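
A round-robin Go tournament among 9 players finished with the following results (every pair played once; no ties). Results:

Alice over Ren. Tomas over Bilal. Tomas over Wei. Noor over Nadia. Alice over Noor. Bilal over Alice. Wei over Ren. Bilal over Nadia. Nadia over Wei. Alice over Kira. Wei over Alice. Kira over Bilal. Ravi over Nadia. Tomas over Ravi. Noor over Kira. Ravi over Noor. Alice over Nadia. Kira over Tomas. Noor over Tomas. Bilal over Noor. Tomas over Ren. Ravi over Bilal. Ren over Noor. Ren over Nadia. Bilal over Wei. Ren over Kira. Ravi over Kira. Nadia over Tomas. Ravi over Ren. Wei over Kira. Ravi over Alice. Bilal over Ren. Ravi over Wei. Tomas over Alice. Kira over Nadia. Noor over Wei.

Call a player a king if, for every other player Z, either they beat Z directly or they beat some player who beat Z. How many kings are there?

Tomas reaches everyone (king).
Noor reaches everyone (king).
Wei cannot reach Ravi in two steps.
Ravi reaches everyone (king).
Alice cannot reach Ravi in two steps.
Bilal cannot reach Ravi in two steps.
Kira reaches everyone (king).
Nadia cannot reach Noor in two steps.
Ren cannot reach Ravi, Alice in two steps.
Kings: Tomas, Noor, Ravi, Kira — 4.

4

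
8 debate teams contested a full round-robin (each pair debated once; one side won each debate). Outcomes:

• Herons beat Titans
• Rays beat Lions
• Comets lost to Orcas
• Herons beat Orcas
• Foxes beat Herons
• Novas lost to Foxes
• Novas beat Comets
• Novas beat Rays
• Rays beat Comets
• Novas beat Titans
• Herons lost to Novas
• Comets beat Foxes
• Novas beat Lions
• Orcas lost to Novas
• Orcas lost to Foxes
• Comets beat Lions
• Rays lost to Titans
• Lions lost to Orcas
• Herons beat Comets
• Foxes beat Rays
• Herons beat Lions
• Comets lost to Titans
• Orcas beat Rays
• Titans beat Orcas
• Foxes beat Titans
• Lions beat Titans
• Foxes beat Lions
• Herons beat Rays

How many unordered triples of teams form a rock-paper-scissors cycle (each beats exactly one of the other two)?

Win totals: Rays 2, Herons 5, Titans 3, Orcas 3, Foxes 6, Lions 1, Novas 6, Comets 2.
A team with w wins dominates both others in C(w,2) triples; summing gives 1 + 10 + 3 + 3 + 15 + 0 + 15 + 1 = 48 transitive triples.
Total triples C(8,3) = 56, so cyclic triples = 56 − 48 = 8.

8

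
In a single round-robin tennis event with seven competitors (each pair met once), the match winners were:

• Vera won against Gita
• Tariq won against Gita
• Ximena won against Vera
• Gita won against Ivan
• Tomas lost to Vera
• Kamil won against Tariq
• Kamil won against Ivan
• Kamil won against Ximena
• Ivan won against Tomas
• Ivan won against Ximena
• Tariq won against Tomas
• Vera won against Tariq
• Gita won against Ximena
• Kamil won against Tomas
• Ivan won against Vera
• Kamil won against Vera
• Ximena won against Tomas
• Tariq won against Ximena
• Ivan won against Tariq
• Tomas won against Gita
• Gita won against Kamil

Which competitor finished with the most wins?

Win totals: Kamil 5, Ximena 2, Vera 3, Ivan 4, Tariq 3, Tomas 1, Gita 3.
Kamil leads with 5 wins (next highest: 4).

Kamil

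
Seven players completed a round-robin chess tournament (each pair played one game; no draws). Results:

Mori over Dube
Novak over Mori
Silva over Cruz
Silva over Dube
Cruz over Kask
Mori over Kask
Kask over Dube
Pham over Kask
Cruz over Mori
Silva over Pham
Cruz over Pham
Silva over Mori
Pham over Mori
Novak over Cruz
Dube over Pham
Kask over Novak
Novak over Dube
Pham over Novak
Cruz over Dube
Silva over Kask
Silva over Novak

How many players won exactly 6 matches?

1

Win totals: Silva 6, Novak 3, Kask 2, Dube 1, Mori 2, Cruz 4, Pham 3.
Exactly 6: Silva — 1 player.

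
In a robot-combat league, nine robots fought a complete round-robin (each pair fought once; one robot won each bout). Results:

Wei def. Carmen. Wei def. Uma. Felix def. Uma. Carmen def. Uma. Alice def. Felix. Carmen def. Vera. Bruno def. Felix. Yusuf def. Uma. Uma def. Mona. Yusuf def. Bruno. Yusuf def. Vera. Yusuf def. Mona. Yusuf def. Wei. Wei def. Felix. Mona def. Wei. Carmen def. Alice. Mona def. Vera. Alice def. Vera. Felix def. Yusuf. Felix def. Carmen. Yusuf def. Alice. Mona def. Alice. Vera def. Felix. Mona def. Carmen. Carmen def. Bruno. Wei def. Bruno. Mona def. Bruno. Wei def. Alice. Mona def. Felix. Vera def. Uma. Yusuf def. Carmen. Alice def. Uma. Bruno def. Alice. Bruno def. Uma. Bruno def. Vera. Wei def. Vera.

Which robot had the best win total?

Yusuf

Win totals: Bruno 4, Yusuf 7, Mona 6, Alice 3, Vera 2, Carmen 4, Wei 6, Uma 1, Felix 3.
Yusuf leads with 7 wins (next highest: 6).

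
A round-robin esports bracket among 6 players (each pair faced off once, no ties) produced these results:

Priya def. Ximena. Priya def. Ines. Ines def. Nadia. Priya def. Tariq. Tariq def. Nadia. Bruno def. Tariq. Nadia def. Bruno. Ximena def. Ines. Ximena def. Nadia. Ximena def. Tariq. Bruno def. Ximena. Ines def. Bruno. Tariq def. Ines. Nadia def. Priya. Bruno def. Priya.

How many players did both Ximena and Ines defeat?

Ximena beat: Tariq, Nadia, Ines.
Ines beat: Bruno, Nadia.
Both beat: Nadia — 1.

1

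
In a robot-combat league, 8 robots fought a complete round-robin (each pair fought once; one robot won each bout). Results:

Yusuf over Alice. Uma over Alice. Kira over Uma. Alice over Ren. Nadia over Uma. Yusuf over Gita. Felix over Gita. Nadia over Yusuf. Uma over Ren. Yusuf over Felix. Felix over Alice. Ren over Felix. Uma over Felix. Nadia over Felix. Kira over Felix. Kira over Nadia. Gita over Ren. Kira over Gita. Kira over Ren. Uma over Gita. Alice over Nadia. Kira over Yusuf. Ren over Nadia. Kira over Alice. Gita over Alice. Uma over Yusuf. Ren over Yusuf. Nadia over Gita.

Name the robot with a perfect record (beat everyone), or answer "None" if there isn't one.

Kira

Kira has 7 wins out of 7 opponents — a perfect record.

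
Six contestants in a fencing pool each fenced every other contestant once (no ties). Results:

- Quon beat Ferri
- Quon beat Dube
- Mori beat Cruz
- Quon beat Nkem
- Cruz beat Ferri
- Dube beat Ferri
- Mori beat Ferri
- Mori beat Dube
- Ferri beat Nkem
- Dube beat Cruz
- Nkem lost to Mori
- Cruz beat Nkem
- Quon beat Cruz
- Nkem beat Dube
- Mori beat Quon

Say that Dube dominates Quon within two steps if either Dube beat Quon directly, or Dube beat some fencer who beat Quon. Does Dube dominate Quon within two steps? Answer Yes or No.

Dube did not beat Quon directly.
Dube beat Cruz, Ferri, but each of them lost to Quon. No two-step path.

No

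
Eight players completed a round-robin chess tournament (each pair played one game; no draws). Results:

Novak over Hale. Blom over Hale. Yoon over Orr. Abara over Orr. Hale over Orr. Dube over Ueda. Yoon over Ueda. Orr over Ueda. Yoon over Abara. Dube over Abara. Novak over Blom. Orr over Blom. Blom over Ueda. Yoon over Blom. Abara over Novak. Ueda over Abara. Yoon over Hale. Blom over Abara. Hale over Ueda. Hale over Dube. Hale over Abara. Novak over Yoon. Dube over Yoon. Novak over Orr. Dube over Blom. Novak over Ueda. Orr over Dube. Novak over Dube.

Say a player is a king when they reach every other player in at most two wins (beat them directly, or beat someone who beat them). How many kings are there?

Hale reaches everyone (king).
Dube reaches everyone (king).
Orr cannot reach Novak in two steps.
Ueda cannot reach Hale, Dube, Yoon, Blom in two steps.
Novak reaches everyone (king).
Abara reaches everyone (king).
Yoon reaches everyone (king).
Blom cannot reach Yoon in two steps.
Kings: Hale, Dube, Novak, Abara, Yoon — 5.

5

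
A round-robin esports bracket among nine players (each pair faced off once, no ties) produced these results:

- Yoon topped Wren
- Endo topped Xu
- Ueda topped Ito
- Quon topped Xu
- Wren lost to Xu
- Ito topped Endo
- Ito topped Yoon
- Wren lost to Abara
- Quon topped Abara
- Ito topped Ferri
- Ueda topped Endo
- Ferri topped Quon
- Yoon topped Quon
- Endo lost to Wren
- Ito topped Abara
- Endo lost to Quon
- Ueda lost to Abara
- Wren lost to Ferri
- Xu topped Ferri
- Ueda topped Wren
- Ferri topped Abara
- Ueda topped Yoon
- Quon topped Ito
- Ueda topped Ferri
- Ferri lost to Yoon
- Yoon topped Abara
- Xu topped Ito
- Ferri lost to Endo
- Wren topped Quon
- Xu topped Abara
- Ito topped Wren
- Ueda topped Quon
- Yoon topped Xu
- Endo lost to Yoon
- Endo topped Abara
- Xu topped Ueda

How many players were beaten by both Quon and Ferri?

1

Quon beat: Endo, Xu, Abara, Ito.
Ferri beat: Abara, Quon, Wren.
Both beat: Abara — 1.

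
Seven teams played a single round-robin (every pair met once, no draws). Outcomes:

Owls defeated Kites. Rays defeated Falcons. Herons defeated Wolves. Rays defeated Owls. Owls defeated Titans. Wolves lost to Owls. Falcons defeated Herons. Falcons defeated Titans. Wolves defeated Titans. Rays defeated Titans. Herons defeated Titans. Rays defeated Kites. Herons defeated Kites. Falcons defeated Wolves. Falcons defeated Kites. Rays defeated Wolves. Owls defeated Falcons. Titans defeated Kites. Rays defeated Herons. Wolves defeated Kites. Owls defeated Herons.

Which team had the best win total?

Rays

Win totals: Wolves 2, Rays 6, Kites 0, Titans 1, Owls 5, Herons 3, Falcons 4.
Rays leads with 6 wins (next highest: 5).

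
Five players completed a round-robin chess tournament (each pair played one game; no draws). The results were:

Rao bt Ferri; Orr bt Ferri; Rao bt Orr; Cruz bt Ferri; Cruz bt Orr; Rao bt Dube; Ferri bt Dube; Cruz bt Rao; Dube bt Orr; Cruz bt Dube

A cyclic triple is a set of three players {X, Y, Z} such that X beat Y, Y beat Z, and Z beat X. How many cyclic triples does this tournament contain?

Of the C(5,3) = 10 triples, the cyclic ones are: {Orr, Dube, Ferri}.
That is 1.

1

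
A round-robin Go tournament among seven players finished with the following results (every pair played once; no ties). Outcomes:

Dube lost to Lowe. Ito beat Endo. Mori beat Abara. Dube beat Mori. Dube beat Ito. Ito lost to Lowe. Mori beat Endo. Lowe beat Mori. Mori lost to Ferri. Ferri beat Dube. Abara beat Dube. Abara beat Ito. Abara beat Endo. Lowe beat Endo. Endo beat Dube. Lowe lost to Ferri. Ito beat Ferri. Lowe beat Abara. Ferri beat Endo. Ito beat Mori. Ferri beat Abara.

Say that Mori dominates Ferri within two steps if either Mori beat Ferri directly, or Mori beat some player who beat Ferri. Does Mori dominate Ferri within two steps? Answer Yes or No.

Mori did not beat Ferri directly.
Mori beat Abara, Endo, but each of them lost to Ferri. No two-step path.

No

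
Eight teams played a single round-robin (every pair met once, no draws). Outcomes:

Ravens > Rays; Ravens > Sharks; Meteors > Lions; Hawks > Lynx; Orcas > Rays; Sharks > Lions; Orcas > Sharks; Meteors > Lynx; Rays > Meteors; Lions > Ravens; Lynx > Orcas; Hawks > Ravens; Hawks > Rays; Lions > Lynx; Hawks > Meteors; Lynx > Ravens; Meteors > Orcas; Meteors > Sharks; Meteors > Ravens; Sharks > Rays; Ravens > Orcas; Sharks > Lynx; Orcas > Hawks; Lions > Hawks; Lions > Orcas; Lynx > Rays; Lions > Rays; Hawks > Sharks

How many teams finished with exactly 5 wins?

3

Win totals: Ravens 3, Lions 5, Hawks 5, Lynx 3, Meteors 5, Rays 1, Orcas 3, Sharks 3.
Exactly 5: Lions, Hawks, Meteors — 3 teams.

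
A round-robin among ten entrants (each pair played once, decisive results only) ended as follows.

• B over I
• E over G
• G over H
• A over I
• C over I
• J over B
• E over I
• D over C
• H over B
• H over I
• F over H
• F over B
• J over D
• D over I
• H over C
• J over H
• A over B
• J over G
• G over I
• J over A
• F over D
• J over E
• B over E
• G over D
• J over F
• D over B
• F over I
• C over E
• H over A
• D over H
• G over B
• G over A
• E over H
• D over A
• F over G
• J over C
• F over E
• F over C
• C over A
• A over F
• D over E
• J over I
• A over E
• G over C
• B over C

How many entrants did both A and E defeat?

A beat: B, E, F, I.
E beat: G, H, I.
Both beat: I — 1.

1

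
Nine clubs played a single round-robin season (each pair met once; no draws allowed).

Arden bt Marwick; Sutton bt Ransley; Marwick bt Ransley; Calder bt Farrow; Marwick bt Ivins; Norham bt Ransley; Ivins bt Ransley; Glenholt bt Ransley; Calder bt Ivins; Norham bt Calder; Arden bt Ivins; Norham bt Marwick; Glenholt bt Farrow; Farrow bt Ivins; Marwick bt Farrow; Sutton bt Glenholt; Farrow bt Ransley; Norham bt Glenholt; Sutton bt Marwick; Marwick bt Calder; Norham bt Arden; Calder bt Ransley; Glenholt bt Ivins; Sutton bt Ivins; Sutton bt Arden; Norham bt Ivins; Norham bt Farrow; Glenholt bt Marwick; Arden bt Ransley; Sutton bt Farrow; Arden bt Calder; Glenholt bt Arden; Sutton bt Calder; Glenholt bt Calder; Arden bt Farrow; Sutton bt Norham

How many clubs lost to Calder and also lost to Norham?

Calder beat: Farrow, Ransley, Ivins.
Norham beat: Marwick, Arden, Farrow, Ransley, Calder, Ivins, Glenholt.
Both beat: Farrow, Ransley, Ivins — 3.

3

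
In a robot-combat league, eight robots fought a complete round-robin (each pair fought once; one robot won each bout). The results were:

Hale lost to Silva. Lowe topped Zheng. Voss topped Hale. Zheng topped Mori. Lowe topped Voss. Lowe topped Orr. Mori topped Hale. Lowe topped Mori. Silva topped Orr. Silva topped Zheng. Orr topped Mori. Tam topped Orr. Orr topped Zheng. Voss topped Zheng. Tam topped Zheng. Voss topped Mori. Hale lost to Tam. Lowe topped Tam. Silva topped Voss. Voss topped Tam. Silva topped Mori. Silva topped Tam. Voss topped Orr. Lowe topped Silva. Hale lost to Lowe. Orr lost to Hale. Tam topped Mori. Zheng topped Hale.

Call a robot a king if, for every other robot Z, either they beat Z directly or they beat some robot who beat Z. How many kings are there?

Hale cannot reach Tam, Silva, Voss, Lowe in two steps.
Tam cannot reach Silva, Voss, Lowe in two steps.
Silva cannot reach Lowe in two steps.
Mori cannot reach Tam, Silva, Voss, Lowe, Zheng in two steps.
Voss cannot reach Silva, Lowe in two steps.
Lowe reaches everyone (king).
Zheng cannot reach Tam, Silva, Voss, Lowe in two steps.
Orr cannot reach Tam, Silva, Voss, Lowe in two steps.
Kings: Lowe — 1.

1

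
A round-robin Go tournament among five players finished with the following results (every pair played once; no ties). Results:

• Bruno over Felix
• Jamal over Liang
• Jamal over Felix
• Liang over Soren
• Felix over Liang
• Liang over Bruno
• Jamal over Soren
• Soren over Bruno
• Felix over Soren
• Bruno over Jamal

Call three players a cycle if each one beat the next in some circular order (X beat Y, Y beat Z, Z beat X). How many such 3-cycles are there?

4

Win totals: Liang 2, Felix 2, Jamal 3, Soren 1, Bruno 2.
A player with w wins dominates both others in C(w,2) triples; summing gives 1 + 1 + 3 + 0 + 1 = 6 transitive triples.
Total triples C(5,3) = 10, so cyclic triples = 10 − 6 = 4.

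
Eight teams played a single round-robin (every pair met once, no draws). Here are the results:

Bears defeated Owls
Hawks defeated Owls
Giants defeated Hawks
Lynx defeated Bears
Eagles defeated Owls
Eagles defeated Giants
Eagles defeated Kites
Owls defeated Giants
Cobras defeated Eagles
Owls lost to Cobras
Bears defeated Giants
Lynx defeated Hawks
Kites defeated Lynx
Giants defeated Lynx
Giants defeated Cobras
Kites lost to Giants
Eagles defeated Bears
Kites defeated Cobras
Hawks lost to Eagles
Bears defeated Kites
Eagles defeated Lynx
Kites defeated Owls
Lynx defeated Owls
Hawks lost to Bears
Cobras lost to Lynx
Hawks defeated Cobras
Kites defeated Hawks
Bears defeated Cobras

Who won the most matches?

Eagles

Win totals: Kites 4, Owls 1, Lynx 4, Giants 4, Cobras 2, Hawks 2, Eagles 6, Bears 5.
Eagles leads with 6 wins (next highest: 5).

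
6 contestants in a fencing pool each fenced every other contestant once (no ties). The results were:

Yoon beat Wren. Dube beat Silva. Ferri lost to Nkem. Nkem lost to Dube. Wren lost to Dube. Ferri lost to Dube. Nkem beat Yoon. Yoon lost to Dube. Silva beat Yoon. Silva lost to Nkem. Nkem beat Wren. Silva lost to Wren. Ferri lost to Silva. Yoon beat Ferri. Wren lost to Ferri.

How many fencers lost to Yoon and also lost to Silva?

Yoon beat: Ferri, Wren.
Silva beat: Ferri, Yoon.
Both beat: Ferri — 1.

1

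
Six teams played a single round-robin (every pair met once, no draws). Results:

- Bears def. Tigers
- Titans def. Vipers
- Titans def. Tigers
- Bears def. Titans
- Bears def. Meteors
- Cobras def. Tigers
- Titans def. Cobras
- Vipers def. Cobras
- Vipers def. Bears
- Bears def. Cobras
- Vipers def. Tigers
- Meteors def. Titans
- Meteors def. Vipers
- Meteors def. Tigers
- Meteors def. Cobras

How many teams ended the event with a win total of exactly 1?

Win totals: Meteors 4, Cobras 1, Vipers 3, Bears 4, Tigers 0, Titans 3.
Exactly 1: Cobras — 1 team.

1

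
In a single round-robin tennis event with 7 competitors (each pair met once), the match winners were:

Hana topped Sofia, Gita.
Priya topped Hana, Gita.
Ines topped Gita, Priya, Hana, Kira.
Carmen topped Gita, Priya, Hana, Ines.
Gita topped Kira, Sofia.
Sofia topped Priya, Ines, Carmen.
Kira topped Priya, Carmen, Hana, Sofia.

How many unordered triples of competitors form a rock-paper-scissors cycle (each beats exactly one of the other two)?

Win totals: Priya 2, Hana 2, Carmen 4, Ines 4, Kira 4, Gita 2, Sofia 3.
A competitor with w wins dominates both others in C(w,2) triples; summing gives 1 + 1 + 6 + 6 + 6 + 1 + 3 = 24 transitive triples.
Total triples C(7,3) = 35, so cyclic triples = 35 − 24 = 11.

11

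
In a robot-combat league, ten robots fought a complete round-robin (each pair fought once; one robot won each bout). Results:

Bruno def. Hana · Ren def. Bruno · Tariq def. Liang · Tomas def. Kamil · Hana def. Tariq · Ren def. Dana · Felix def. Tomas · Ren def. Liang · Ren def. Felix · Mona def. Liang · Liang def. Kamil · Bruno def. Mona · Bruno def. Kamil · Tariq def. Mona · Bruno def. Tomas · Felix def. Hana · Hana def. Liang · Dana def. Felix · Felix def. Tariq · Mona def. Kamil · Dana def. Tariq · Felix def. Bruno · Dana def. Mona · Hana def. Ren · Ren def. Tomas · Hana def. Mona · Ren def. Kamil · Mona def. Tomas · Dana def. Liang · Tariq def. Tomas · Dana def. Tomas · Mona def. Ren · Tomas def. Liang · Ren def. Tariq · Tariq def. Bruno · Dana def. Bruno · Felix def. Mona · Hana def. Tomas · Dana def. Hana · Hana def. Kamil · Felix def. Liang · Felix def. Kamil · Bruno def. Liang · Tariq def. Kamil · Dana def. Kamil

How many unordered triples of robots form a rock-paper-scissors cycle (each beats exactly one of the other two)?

Win totals: Bruno 5, Felix 7, Tariq 5, Liang 1, Hana 6, Dana 8, Tomas 2, Ren 7, Kamil 0, Mona 4.
A robot with w wins dominates both others in C(w,2) triples; summing gives 10 + 21 + 10 + 0 + 15 + 28 + 1 + 21 + 0 + 6 = 112 transitive triples.
Total triples C(10,3) = 120, so cyclic triples = 120 − 112 = 8.

8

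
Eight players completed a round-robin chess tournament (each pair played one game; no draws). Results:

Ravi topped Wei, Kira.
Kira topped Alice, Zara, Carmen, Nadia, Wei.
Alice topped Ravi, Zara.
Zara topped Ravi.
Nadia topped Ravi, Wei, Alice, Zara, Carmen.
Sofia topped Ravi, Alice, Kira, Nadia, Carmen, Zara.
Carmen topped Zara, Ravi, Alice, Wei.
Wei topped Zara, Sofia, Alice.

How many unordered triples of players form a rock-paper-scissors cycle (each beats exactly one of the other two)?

Win totals: Ravi 2, Carmen 4, Sofia 6, Zara 1, Nadia 5, Kira 5, Alice 2, Wei 3.
A player with w wins dominates both others in C(w,2) triples; summing gives 1 + 6 + 15 + 0 + 10 + 10 + 1 + 3 = 46 transitive triples.
Total triples C(8,3) = 56, so cyclic triples = 56 − 46 = 10.

10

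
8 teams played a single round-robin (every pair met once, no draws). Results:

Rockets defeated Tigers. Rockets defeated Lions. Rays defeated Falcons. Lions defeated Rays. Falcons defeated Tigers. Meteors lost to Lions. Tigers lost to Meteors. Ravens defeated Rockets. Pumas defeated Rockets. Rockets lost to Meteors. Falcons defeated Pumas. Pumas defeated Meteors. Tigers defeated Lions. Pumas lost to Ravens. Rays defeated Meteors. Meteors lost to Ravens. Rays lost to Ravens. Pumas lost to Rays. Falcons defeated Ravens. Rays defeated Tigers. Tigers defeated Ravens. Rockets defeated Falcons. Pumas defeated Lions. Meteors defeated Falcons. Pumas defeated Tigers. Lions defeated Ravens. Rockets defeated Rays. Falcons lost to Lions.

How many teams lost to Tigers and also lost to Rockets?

1

Tigers beat: Lions, Ravens.
Rockets beat: Lions, Tigers, Falcons, Rays.
Both beat: Lions — 1.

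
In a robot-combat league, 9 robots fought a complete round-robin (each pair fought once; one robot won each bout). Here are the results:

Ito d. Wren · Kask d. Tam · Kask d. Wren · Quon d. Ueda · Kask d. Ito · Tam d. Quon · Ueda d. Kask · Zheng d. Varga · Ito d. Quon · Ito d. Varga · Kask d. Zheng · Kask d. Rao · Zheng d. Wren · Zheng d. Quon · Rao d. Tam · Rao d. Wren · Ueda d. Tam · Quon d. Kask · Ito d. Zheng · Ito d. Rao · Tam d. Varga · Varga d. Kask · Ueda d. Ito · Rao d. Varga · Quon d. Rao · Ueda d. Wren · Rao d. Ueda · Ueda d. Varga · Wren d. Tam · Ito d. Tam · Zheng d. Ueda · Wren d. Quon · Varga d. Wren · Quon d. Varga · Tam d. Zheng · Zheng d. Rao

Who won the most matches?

Ito

Win totals: Wren 2, Rao 4, Kask 5, Ueda 5, Quon 4, Varga 2, Zheng 5, Tam 3, Ito 6.
Ito leads with 6 wins (next highest: 5).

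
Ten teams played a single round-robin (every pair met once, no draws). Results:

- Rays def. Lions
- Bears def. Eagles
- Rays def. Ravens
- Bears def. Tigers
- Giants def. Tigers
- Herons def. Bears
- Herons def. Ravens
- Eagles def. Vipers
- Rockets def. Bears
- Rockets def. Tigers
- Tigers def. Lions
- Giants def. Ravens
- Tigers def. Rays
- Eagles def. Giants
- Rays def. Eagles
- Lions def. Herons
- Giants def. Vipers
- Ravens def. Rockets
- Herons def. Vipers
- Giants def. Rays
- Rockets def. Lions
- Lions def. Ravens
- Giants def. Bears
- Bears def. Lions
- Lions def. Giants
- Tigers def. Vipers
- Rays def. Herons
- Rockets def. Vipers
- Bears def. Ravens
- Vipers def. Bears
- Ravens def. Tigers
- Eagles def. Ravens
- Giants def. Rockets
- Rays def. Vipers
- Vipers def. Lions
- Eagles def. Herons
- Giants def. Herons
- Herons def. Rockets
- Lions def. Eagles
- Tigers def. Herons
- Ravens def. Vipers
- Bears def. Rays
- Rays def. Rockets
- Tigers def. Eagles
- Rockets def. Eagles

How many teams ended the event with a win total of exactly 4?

3

Win totals: Rockets 5, Rays 6, Giants 7, Tigers 5, Eagles 4, Vipers 2, Lions 4, Bears 5, Herons 4, Ravens 3.
Exactly 4: Eagles, Lions, Herons — 3 teams.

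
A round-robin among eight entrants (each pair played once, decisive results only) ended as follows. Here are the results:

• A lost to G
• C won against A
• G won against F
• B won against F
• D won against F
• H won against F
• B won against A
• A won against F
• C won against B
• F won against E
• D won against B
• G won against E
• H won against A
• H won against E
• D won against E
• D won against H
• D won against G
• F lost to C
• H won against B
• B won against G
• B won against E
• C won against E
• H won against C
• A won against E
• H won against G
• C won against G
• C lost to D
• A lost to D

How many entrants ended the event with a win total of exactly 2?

1

Win totals: A 2, B 4, C 5, D 7, E 0, F 1, G 3, H 6.
Exactly 2: A — 1 entrant.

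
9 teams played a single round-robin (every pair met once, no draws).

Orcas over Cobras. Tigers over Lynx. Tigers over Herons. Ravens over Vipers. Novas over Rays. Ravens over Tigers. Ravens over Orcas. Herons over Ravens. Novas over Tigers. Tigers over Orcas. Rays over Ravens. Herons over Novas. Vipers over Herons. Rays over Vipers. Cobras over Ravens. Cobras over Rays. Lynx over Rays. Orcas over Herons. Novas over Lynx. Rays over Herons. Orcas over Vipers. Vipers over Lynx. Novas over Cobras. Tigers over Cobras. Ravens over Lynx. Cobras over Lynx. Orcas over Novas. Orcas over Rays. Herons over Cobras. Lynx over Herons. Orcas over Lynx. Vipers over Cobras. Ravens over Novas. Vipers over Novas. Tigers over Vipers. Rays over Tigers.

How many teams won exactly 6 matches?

Win totals: Cobras 3, Vipers 4, Orcas 6, Tigers 5, Novas 4, Lynx 2, Ravens 5, Herons 3, Rays 4.
Exactly 6: Orcas — 1 team.

1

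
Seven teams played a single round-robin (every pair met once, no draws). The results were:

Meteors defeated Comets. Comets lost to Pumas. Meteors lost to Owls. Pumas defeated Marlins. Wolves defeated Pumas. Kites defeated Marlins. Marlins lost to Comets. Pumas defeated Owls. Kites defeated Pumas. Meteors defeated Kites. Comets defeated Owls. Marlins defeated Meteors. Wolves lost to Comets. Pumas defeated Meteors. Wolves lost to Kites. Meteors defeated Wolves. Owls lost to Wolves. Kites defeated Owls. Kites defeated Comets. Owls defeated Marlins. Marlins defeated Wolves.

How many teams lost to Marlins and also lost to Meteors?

Marlins beat: Meteors, Wolves.
Meteors beat: Kites, Comets, Wolves.
Both beat: Wolves — 1.

1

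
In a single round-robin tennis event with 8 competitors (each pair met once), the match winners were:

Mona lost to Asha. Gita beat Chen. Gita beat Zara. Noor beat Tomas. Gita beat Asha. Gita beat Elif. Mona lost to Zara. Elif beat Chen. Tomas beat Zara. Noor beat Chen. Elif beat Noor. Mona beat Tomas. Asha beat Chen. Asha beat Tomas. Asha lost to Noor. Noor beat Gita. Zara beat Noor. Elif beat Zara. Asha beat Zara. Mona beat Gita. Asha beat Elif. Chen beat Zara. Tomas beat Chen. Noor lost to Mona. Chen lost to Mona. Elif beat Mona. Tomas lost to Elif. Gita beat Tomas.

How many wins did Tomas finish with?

Tomas' results: beat Zara, Chen; lost to Mona, Gita, Elif, Asha, Noor.
That is 2 wins.

2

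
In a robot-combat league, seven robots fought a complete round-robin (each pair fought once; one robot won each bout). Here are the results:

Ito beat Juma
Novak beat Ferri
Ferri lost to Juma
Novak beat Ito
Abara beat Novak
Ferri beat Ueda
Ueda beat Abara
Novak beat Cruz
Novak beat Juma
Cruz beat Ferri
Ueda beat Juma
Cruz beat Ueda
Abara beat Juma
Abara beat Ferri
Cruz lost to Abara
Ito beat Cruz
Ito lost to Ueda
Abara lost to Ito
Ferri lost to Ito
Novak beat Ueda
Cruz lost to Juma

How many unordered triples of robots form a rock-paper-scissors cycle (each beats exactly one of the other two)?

Win totals: Ferri 1, Novak 5, Juma 2, Ueda 3, Abara 4, Cruz 2, Ito 4.
A robot with w wins dominates both others in C(w,2) triples; summing gives 0 + 10 + 1 + 3 + 6 + 1 + 6 = 27 transitive triples.
Total triples C(7,3) = 35, so cyclic triples = 35 − 27 = 8.

8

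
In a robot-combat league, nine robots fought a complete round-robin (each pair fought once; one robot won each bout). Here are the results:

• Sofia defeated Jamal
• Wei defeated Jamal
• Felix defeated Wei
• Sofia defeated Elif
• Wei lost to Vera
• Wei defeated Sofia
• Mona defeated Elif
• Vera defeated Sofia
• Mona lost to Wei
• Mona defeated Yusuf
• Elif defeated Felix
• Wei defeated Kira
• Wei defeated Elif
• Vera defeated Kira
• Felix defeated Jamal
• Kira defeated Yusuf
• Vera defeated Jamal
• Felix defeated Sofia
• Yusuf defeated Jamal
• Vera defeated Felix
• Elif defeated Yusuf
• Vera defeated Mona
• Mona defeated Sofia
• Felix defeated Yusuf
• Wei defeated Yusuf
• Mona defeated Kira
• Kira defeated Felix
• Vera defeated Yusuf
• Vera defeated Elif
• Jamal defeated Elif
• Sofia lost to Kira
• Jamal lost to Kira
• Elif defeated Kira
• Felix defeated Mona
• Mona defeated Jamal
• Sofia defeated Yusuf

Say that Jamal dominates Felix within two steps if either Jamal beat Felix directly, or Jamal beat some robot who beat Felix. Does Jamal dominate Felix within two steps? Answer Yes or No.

Jamal did not beat Felix directly.
Jamal beat Elif. Of those, Elif beat Felix.

Yes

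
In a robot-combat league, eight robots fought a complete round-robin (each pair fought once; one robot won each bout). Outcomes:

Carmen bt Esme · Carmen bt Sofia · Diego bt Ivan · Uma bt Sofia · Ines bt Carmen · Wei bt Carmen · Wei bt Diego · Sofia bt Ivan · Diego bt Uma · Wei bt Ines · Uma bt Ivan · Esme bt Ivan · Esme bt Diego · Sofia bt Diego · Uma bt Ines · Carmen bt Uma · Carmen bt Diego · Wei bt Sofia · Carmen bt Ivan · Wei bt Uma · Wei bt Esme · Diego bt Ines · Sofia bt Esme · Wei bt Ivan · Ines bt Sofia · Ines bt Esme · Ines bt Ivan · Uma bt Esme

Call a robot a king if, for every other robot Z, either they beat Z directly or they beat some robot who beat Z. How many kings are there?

1

Carmen cannot reach Wei in two steps.
Wei reaches everyone (king).
Uma cannot reach Wei in two steps.
Ines cannot reach Wei in two steps.
Esme cannot reach Carmen, Wei, Sofia in two steps.
Ivan cannot reach Carmen, Wei, Uma, Ines, Esme, Sofia, Diego in two steps.
Sofia cannot reach Carmen, Wei in two steps.
Diego cannot reach Wei in two steps.
Kings: Wei — 1.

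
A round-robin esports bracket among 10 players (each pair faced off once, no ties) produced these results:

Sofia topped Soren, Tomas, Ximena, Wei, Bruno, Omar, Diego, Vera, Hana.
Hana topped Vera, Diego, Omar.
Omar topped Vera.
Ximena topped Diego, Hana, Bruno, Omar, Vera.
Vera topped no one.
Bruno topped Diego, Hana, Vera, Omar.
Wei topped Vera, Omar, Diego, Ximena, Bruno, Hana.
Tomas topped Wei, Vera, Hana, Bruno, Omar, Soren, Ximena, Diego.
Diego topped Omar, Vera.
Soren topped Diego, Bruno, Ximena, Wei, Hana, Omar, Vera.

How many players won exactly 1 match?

1

Win totals: Tomas 8, Diego 2, Vera 0, Sofia 9, Omar 1, Soren 7, Bruno 4, Hana 3, Ximena 5, Wei 6.
Exactly 1: Omar — 1 player.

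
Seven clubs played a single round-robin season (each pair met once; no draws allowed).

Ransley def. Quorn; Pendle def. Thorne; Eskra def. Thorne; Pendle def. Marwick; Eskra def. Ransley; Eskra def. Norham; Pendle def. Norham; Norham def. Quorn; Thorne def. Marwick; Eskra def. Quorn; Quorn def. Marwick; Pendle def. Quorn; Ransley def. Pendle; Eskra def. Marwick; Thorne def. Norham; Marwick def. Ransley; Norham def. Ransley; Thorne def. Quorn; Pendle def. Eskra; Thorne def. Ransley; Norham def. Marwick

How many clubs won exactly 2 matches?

Win totals: Marwick 1, Ransley 2, Norham 3, Pendle 5, Eskra 5, Quorn 1, Thorne 4.
Exactly 2: Ransley — 1 club.

1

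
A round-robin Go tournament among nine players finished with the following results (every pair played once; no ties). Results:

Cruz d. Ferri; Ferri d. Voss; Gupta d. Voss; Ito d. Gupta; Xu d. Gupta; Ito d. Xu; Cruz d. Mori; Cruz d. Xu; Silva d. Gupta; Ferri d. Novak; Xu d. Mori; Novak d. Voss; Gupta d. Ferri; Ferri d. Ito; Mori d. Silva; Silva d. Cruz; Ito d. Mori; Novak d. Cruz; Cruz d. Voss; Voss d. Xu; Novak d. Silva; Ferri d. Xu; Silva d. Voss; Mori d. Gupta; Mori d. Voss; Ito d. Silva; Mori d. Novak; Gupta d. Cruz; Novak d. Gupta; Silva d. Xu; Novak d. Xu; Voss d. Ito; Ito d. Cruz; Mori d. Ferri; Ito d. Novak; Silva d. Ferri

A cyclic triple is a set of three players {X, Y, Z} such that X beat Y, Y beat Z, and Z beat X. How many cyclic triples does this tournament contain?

Win totals: Ito 6, Novak 5, Ferri 4, Cruz 4, Voss 2, Silva 5, Xu 2, Mori 5, Gupta 3.
A player with w wins dominates both others in C(w,2) triples; summing gives 15 + 10 + 6 + 6 + 1 + 10 + 1 + 10 + 3 = 62 transitive triples.
Total triples C(9,3) = 84, so cyclic triples = 84 − 62 = 22.

22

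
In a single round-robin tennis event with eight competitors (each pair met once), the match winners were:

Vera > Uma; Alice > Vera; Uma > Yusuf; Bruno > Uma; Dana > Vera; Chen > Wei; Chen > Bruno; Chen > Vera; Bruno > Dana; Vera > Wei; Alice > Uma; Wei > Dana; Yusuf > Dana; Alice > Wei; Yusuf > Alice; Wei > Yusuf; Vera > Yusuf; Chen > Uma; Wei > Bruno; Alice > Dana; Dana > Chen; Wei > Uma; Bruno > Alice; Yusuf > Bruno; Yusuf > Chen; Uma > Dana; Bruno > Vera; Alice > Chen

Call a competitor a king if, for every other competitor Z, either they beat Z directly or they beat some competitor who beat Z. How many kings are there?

6

Yusuf reaches everyone (king).
Uma cannot reach Wei in two steps.
Dana cannot reach Alice in two steps.
Bruno reaches everyone (king).
Chen reaches everyone (king).
Wei reaches everyone (king).
Vera reaches everyone (king).
Alice reaches everyone (king).
Kings: Yusuf, Bruno, Chen, Wei, Vera, Alice — 6.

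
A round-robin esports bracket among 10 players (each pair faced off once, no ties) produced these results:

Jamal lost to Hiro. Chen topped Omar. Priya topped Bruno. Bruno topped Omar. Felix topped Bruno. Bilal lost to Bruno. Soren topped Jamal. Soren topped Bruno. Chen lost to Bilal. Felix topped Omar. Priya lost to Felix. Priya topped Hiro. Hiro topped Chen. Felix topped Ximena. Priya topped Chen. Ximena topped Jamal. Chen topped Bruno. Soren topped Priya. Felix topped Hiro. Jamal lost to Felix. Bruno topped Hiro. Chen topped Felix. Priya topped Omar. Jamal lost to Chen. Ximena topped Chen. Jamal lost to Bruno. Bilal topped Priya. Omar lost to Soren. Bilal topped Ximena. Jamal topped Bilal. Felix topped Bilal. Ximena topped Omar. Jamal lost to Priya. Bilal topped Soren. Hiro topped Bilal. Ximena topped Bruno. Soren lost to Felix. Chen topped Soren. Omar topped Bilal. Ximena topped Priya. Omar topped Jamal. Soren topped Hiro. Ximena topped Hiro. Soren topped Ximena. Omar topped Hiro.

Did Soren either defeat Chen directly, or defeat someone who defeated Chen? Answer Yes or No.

Yes

Soren did not beat Chen directly.
Soren beat Priya, Hiro, Bruno, Jamal, Omar, Ximena. Of those, Priya beat Chen.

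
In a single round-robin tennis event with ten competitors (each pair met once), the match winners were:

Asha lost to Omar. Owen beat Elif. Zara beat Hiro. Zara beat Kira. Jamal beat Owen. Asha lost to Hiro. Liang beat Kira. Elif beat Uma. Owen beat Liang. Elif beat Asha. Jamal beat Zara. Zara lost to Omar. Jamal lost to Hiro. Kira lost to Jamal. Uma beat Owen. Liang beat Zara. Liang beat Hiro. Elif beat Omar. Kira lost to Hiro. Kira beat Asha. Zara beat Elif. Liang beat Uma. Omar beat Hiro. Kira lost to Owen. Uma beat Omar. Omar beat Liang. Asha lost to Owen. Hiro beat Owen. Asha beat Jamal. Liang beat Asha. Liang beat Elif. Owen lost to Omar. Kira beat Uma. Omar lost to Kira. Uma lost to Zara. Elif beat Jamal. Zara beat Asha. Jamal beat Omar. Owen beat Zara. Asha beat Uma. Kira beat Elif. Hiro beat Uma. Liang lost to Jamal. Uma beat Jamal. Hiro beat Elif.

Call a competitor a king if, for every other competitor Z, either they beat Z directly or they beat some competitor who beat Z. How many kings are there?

Omar reaches everyone (king).
Asha cannot reach Elif, Hiro in two steps.
Liang reaches everyone (king).
Kira reaches everyone (king).
Uma reaches everyone (king).
Zara cannot reach Liang in two steps.
Jamal reaches everyone (king).
Owen reaches everyone (king).
Elif reaches everyone (king).
Hiro reaches everyone (king).
Kings: Omar, Liang, Kira, Uma, Jamal, Owen, Elif, Hiro — 8.

8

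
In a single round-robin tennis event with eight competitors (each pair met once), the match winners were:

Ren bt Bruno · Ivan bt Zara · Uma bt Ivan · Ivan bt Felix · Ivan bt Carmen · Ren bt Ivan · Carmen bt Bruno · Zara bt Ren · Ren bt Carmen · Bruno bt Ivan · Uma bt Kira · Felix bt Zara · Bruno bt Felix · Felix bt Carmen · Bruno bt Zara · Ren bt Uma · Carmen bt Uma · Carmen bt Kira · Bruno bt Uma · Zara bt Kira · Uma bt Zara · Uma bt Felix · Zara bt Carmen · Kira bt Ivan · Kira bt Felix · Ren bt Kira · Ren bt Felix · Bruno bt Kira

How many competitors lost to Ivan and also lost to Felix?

2

Ivan beat: Carmen, Zara, Felix.
Felix beat: Carmen, Zara.
Both beat: Carmen, Zara — 2.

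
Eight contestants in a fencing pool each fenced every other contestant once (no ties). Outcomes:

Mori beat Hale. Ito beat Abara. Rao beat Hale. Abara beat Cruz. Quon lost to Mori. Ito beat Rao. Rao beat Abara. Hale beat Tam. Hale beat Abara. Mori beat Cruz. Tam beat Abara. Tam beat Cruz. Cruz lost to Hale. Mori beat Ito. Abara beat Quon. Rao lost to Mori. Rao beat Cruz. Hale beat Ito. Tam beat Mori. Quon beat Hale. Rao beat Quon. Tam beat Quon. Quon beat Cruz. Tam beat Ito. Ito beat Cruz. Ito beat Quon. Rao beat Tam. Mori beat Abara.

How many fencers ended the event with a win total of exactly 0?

Win totals: Cruz 0, Mori 6, Ito 4, Rao 5, Tam 5, Hale 4, Abara 2, Quon 2.
Exactly 0: Cruz — 1 fencer.

1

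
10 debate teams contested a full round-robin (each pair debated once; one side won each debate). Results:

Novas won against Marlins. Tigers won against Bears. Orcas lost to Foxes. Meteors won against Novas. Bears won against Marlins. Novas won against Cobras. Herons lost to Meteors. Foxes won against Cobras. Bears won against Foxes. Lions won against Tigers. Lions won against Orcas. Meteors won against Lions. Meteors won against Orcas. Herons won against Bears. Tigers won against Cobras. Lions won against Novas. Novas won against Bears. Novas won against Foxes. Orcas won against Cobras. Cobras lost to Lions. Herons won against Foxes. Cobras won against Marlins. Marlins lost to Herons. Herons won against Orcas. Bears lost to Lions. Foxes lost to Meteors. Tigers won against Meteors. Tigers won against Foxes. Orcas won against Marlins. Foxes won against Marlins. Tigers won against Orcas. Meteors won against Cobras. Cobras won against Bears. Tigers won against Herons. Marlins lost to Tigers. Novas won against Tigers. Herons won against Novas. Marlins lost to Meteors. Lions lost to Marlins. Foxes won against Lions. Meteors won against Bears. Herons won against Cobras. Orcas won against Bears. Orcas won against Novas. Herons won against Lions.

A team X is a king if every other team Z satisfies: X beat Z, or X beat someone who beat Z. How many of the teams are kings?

Cobras cannot reach Novas, Orcas, Tigers, Meteors, Herons in two steps.
Foxes cannot reach Meteors, Herons in two steps.
Lions reaches everyone (king).
Novas reaches everyone (king).
Orcas cannot reach Meteors, Herons in two steps.
Tigers reaches everyone (king).
Bears cannot reach Novas, Tigers, Meteors, Herons in two steps.
Meteors reaches everyone (king).
Marlins cannot reach Foxes, Meteors, Herons in two steps.
Herons cannot reach Meteors in two steps.
Kings: Lions, Novas, Tigers, Meteors — 4.

4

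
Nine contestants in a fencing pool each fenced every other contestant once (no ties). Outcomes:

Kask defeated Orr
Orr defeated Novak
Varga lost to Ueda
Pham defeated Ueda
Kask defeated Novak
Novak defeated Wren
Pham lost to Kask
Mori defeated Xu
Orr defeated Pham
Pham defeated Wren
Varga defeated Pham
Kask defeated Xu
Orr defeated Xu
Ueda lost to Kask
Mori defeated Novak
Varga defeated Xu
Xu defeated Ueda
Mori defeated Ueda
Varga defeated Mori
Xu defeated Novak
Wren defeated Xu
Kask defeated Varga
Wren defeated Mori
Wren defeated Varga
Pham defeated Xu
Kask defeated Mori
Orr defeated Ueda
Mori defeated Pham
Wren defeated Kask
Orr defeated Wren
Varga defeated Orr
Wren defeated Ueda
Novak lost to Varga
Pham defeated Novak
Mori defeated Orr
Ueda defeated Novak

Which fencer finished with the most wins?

Win totals: Wren 5, Xu 2, Mori 5, Pham 4, Orr 5, Novak 1, Ueda 2, Varga 5, Kask 7.
Kask leads with 7 wins (next highest: 5).

Kask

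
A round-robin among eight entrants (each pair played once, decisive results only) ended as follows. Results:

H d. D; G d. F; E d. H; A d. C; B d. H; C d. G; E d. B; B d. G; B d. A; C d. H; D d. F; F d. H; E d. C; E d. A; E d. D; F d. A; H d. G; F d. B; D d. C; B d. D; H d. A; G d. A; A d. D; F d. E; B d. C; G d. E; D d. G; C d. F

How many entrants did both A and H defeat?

A beat: C, D.
H beat: A, D, G.
Both beat: D — 1.

1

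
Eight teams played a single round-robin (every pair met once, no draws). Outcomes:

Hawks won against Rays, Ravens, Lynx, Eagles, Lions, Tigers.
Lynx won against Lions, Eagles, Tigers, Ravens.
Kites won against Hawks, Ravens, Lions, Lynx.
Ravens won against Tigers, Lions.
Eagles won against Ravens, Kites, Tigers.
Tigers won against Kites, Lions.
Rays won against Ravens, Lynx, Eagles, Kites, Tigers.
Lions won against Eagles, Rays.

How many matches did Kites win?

Kites' results: beat Ravens, Hawks, Lions, Lynx; lost to Eagles, Rays, Tigers.
That is 4 wins.

4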